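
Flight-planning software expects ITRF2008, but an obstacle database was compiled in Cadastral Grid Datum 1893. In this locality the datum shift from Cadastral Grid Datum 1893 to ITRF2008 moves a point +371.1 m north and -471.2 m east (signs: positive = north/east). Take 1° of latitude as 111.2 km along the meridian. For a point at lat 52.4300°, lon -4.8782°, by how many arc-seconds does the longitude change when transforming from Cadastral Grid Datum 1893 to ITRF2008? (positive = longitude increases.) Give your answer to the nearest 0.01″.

At latitude 52.4300°, cos φ = 0.609730.
1° of longitude at this latitude = 111.2 × cos φ = 67.80 km, so Δλ = -471.2 / 67802.0 = -0.0069496° = -25.019″.

Δλ = -25.02″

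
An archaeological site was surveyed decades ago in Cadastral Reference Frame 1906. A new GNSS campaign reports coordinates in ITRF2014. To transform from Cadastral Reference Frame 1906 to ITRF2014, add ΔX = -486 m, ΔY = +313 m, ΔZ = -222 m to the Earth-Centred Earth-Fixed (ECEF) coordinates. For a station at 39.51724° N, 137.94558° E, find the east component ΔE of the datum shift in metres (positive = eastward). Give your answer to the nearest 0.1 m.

At φ = 39.51724°, λ = 137.94558°: sin φ = 0.636310, cos φ = 0.771433, sin λ = 0.669836, cos λ = -0.742509.
ΔE = −sin λ·ΔX + cos λ·ΔY = −(0.669836)·(-486) + (-0.742509)·(313) = 93.14 m.

ΔE = 93.1 m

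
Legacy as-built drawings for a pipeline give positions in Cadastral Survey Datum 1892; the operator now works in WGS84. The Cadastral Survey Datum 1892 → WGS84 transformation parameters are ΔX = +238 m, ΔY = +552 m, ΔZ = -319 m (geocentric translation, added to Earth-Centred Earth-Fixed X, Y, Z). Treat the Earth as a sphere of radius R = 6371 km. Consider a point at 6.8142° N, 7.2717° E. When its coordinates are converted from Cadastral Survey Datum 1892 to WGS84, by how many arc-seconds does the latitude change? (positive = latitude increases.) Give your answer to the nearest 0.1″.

sin φ = 0.118650, cos φ = 0.992936, sin λ = 0.126575, cos λ = 0.991957.
North component: ΔN = −sin φ cos λ·ΔX − sin φ sin λ·ΔY + cos φ·ΔZ = −(0.118650)(0.991957)(238) − (0.118650)(0.126575)(552) + (0.992936)(-319) = -353.05 m.
1° of latitude spans πR/180 = 111195 m, so Δφ = -353.05 / 111195 × 3600 = -11.430″.

Δφ = -11.4″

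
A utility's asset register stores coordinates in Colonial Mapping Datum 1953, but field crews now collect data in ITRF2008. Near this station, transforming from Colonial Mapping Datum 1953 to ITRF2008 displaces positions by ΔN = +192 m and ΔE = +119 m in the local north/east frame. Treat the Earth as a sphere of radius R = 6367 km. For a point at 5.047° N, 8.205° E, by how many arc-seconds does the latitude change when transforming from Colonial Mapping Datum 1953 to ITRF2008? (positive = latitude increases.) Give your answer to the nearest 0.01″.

Δφ = 6.22″

On a sphere of radius R, 1 rad of latitude = R, so Δφ = ΔN / R = 192.0 / 6367000 = 3.0155e-05 rad = 6.220″.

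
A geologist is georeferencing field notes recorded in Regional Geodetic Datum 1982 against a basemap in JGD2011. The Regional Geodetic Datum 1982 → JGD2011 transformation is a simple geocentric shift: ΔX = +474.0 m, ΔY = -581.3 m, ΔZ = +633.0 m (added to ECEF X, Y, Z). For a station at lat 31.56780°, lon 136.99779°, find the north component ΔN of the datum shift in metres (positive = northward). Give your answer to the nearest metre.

ΔN = 928 m

At φ = 31.56780°, λ = 136.99779°: sin φ = 0.523507, cos φ = 0.852021, sin λ = 0.682027, cos λ = -0.731327.
ΔN = −sin φ cos λ·ΔX − sin φ sin λ·ΔY + cos φ·ΔZ = −(0.523507)(-0.731327)(474.0) − (0.523507)(0.682027)(-581.3) + (0.852021)(633.0) = 928.35 m.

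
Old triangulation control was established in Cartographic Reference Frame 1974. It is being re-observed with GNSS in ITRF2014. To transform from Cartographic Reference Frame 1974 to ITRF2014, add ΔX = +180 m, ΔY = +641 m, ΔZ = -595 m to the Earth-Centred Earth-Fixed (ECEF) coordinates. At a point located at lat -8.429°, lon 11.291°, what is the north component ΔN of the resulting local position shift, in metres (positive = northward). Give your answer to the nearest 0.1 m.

At φ = -8.429°, λ = 11.291°: sin φ = -0.146584, cos φ = 0.989198, sin λ = 0.195792, cos λ = 0.980645.
ΔN = −sin φ cos λ·ΔX − sin φ sin λ·ΔY + cos φ·ΔZ = −(-0.146584)(0.980645)(180) − (-0.146584)(0.195792)(641) + (0.989198)(-595) = -544.30 m.

ΔN = -544.3 m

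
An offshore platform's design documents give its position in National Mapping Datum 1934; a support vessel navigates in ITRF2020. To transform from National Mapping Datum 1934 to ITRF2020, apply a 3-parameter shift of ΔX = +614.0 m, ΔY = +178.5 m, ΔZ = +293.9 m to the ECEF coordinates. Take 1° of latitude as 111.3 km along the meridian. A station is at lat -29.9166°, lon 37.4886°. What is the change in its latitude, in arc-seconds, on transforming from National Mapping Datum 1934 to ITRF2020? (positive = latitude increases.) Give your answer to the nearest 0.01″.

Δφ = 17.85″

sin φ = -0.498739, cos φ = 0.866752, sin λ = 0.608604, cos λ = 0.793474.
North component: ΔN = −sin φ cos λ·ΔX − sin φ sin λ·ΔY + cos φ·ΔZ = −(-0.498739)(0.793474)(614.0) − (-0.498739)(0.608604)(178.5) + (0.866752)(293.9) = 551.90 m.
1° of latitude spans 111300 m, so Δφ = 551.90 / 111300 × 3600 = 17.851″.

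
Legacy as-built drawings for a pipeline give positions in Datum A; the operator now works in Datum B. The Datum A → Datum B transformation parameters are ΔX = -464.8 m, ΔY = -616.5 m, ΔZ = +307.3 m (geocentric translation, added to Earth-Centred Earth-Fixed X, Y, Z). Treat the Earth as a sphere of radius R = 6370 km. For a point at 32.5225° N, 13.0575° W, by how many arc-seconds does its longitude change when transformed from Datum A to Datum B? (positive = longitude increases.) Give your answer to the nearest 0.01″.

sin φ = 0.537631, cos φ = 0.843180, sin λ = -0.225929, cos λ = 0.974144.
East component: ΔE = −sin λ·ΔX + cos λ·ΔY = −(-0.225929)(-464.8) + (0.974144)(-616.5) = -705.57 m.
1° of latitude spans πR/180 = 111177 m; at latitude φ, 1° of longitude spans that × cos φ = 93742.7 m, so Δλ = -705.57 / 93742.7 × 3600 = -27.096″.

Δλ = -27.10″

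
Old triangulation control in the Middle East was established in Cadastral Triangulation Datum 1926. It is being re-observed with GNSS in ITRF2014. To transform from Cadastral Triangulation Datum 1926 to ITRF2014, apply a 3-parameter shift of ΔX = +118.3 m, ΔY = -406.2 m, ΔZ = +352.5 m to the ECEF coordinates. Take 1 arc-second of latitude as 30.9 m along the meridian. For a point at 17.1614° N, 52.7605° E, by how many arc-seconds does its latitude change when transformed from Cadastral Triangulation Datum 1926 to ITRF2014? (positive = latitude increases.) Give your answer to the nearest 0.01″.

Δφ = 13.30″

sin φ = 0.295064, cos φ = 0.955477, sin λ = 0.796113, cos λ = 0.605148.
North component: ΔN = −sin φ cos λ·ΔX − sin φ sin λ·ΔY + cos φ·ΔZ = −(0.295064)(0.605148)(118.3) − (0.295064)(0.796113)(-406.2) + (0.955477)(352.5) = 411.10 m.
1° of latitude spans 3600 × 30.90 = 111240 m, so Δφ = 411.10 / 111240 × 3600 = 13.304″.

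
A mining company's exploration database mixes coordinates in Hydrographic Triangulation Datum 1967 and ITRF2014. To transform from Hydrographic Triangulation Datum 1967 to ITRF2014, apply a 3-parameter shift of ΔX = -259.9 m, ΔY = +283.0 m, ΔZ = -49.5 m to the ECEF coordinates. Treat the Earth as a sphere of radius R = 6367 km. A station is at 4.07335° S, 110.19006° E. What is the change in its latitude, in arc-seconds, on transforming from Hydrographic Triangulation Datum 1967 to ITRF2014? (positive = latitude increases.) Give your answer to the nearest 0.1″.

sin φ = -0.071033, cos φ = 0.997474, sin λ = 0.938553, cos λ = -0.345135.
North component: ΔN = −sin φ cos λ·ΔX − sin φ sin λ·ΔY + cos φ·ΔZ = −(-0.071033)(-0.345135)(-259.9) − (-0.071033)(0.938553)(283.0) + (0.997474)(-49.5) = -24.14 m.
1° of latitude spans πR/180 = 111125 m, so Δφ = -24.14 / 111125 × 3600 = -0.782″.

Δφ = -0.8″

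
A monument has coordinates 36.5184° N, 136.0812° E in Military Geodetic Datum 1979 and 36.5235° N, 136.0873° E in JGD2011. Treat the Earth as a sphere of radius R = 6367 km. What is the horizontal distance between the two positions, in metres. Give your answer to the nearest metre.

786 m

Δφ = 36.5235° − 36.5184° = +0.0051°; Δλ = 136.0873° − 136.0812° = +0.0061°.
1° along a meridian = πR/180 = 111125 m.
ΔN = Δφ × 111125 = 566.7 m; ΔE = Δλ × 111125 × cos(36.5184°) = +0.0061 × 111125 × 0.803666 = 544.8 m.
Distance = √(ΔE² + ΔN²) = √(544.8² + 566.7²) = 786.1 m.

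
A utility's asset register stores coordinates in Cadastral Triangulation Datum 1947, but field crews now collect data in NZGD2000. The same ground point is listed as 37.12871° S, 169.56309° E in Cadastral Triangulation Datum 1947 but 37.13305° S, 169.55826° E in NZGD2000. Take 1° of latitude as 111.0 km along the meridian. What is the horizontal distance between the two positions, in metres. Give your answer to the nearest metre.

Δφ = -37.13305° − -37.12871° = -0.00434°; Δλ = 169.55826° − 169.56309° = -0.00483°.
ΔN = Δφ × 111000 = -481.7 m; ΔE = Δλ × 111000 × cos(-37.12871°) = -0.00483 × 111000 × 0.797282 = -427.4 m.
Distance = √(ΔE² + ΔN²) = √((-427.4)² + (-481.7)²) = 644.0 m.

644 m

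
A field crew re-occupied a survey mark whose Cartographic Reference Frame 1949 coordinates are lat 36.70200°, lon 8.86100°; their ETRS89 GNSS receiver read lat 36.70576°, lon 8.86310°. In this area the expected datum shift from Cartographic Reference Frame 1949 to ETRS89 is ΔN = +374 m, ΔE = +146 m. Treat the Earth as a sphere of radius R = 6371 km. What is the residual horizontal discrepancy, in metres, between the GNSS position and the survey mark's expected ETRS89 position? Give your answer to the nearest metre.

60 m

Observed coordinate differences: Δφ = +0.00376°, Δλ = +0.00210°.
Converting to metres (1° lat = 111195 m, cos φ = 0.801755): observed ΔN = 418.1 m, observed ΔE = 187.2 m.
Subtracting the expected shift leaves a residual of 418.1 − (374) = 44.1 m north and 187.2 − (146) = 41.2 m east.
Residual distance = √(44.1² + 41.2²) = 60.4 m.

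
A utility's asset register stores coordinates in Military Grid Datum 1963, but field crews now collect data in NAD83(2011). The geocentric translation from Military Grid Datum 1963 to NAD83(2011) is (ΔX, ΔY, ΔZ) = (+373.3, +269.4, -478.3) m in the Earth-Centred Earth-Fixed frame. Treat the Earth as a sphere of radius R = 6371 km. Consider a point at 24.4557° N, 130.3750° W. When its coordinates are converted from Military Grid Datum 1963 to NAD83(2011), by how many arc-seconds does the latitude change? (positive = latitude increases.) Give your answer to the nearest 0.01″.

sin φ = 0.413990, cos φ = 0.910282, sin λ = -0.761821, cos λ = -0.647788.
North component: ΔN = −sin φ cos λ·ΔX − sin φ sin λ·ΔY + cos φ·ΔZ = −(0.413990)(-0.647788)(373.3) − (0.413990)(-0.761821)(269.4) + (0.910282)(-478.3) = -250.31 m.
1° of latitude spans πR/180 = 111195 m, so Δφ = -250.31 / 111195 × 3600 = -8.104″.

Δφ = -8.10″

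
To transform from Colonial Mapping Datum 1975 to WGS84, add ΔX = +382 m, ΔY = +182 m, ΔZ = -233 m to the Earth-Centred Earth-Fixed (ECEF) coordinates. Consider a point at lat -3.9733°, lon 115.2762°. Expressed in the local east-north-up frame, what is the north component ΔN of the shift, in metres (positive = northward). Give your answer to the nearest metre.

At φ = -3.9733°, λ = 115.2762°: sin φ = -0.069292, cos φ = 0.997596, sin λ = 0.904260, cos λ = -0.426982.
ΔN = −sin φ cos λ·ΔX − sin φ sin λ·ΔY + cos φ·ΔZ = −(-0.069292)(-0.426982)(382) − (-0.069292)(0.904260)(182) + (0.997596)(-233) = -232.34 m.

ΔN = -232 m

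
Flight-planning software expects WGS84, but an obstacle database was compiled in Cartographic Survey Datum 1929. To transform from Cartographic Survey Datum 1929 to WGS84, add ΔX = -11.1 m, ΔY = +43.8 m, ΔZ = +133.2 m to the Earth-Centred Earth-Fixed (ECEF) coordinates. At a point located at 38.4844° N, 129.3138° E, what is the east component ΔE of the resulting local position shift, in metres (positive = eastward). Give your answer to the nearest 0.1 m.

ΔE = -19.2 m

At φ = 38.4844°, λ = 129.3138°: sin φ = 0.622302, cos φ = 0.782778, sin λ = 0.773688, cos λ = -0.633567.
ΔE = −sin λ·ΔX + cos λ·ΔY = −(0.773688)·(-11.1) + (-0.633567)·(43.8) = -19.16 m.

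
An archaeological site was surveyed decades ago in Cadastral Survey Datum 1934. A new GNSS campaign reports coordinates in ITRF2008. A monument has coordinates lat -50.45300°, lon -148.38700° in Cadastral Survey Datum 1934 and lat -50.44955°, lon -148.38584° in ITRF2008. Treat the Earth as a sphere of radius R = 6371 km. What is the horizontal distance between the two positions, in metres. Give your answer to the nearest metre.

392 m

Δφ = -50.44955° − -50.45300° = +0.00345°; Δλ = -148.38584° − -148.38700° = +0.00116°.
1° along a meridian = πR/180 = 111195 m.
ΔN = Δφ × 111195 = 383.6 m; ΔE = Δλ × 111195 × cos(-50.45300°) = +0.00116 × 111195 × 0.636711 = 82.1 m.
Distance = √(ΔE² + ΔN²) = √(82.1² + 383.6²) = 392.3 m.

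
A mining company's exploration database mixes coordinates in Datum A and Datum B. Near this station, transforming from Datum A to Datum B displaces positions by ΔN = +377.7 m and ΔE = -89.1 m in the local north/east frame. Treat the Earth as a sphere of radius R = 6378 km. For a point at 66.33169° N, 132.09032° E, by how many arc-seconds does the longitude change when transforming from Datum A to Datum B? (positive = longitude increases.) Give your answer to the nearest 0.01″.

Δλ = -7.18″

At latitude 66.33169°, cos φ = 0.401441.
One radian of longitude at latitude φ spans R cos φ, so Δλ = ΔE / (R cos φ) = -89.1 / (6378000 × 0.401441) = -3.4799e-05 rad = -7.178″.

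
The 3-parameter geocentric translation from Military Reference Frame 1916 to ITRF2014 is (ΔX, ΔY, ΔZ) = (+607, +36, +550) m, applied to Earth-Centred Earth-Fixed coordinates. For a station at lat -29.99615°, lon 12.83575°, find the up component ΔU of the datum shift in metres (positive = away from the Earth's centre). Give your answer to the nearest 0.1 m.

At φ = -29.99615°, λ = 12.83575°: sin φ = -0.499942, cos φ = 0.866059, sin λ = 0.222157, cos λ = 0.975011.
ΔU = cos φ cos λ·ΔX + cos φ sin λ·ΔY + sin φ·ΔZ = (0.866059)(0.975011)(607) + (0.866059)(0.222157)(36) + (-0.499942)(550) = 244.52 m.

ΔU = 244.5 m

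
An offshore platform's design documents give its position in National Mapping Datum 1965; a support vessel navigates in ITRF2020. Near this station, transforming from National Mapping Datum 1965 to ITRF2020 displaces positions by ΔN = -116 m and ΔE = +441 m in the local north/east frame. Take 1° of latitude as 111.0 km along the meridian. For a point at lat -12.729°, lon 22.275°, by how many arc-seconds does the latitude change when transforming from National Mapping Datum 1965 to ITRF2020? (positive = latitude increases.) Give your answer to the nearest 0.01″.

1° of latitude = 111.0 km, so Δφ = -116.0 / 111000 = -0.0010450° = -3.762″.

Δφ = -3.76″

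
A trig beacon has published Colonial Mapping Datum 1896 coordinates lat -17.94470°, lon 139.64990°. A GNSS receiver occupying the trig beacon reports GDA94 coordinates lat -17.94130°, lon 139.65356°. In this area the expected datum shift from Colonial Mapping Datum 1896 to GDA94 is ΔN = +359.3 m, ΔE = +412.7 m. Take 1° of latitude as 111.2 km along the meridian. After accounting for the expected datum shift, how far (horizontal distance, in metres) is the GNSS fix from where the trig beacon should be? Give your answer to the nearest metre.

32 m

Observed coordinate differences: Δφ = +0.00340°, Δλ = +0.00366°.
Converting to metres (1° lat = 111200 m, cos φ = 0.951354): observed ΔN = 378.1 m, observed ΔE = 387.2 m.
Subtracting the expected shift leaves a residual of 378.1 − (359.3) = 18.8 m north and 387.2 − (412.7) = -25.5 m east.
Residual distance = √(18.8² + (-25.5)²) = 31.7 m.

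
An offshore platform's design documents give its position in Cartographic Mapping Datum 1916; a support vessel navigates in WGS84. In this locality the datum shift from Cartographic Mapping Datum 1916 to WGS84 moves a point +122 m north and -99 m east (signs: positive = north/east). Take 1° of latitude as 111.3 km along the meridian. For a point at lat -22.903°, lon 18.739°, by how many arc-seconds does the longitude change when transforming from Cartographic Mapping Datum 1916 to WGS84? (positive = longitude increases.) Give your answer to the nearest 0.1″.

Δλ = -3.5″

At latitude -22.903°, cos φ = 0.921165.
1° of longitude at this latitude = 111.3 × cos φ = 102.53 km, so Δλ = -99.0 / 102525.7 = -0.0009656° = -3.476″.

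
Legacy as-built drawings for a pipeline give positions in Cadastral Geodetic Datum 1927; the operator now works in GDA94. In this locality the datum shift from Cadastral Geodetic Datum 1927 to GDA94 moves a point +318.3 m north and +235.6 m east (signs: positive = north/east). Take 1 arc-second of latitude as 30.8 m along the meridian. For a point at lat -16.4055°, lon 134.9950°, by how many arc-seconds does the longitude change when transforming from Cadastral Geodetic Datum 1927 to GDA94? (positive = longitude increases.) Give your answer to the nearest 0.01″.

At latitude -16.4055°, cos φ = 0.959287.
1″ of longitude at this latitude = 30.80 × cos φ = 29.5460 m, so Δλ = 235.6 / 29.5460 = 7.974″.

Δλ = 7.97″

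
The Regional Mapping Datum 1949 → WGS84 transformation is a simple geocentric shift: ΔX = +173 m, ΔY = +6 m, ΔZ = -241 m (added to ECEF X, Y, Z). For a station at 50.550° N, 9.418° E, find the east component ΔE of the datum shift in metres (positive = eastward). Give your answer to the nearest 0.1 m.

The local east axis at (φ, λ) is (−sin λ, cos λ, 0), so ΔE = −sin(9.418°)·173 + cos(9.418°)·6 = -22.39 m.

ΔE = -22.4 m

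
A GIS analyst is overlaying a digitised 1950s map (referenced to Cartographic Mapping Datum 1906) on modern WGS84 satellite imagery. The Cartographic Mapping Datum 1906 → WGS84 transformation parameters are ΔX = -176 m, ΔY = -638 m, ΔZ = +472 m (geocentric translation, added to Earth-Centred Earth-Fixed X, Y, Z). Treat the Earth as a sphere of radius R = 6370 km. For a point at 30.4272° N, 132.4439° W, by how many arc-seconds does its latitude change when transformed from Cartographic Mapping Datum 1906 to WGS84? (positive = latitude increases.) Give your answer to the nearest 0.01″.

sin φ = 0.506443, cos φ = 0.862273, sin λ = -0.737938, cos λ = -0.674868.
North component: ΔN = −sin φ cos λ·ΔX − sin φ sin λ·ΔY + cos φ·ΔZ = −(0.506443)(-0.674868)(-176) − (0.506443)(-0.737938)(-638) + (0.862273)(472) = 108.40 m.
1° of latitude spans πR/180 = 111177 m, so Δφ = 108.40 / 111177 × 3600 = 3.510″.

Δφ = 3.51″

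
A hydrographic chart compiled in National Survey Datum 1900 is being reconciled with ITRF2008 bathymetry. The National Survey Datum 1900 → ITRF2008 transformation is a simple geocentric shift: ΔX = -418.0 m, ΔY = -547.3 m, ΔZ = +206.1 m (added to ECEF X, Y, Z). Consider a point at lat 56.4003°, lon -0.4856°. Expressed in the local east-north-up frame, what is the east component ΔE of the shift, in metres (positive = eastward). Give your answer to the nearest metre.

ΔE = -551 m

At φ = 56.4003°, λ = -0.4856°: sin φ = 0.832924, cos φ = 0.553387, sin λ = -0.008475, cos λ = 0.999964.
ΔE = −sin λ·ΔX + cos λ·ΔY = −(-0.008475)·(-418.0) + (0.999964)·(-547.3) = -550.82 m.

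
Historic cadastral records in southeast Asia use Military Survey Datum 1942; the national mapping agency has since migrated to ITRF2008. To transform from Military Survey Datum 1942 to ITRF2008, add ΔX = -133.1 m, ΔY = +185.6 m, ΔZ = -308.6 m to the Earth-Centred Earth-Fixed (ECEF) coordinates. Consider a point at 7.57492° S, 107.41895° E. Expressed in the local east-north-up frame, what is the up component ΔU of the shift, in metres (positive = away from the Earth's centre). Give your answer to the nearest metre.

ΔU = 256 m

At φ = -7.57492°, λ = 107.41895°: sin φ = -0.131822, cos φ = 0.991273, sin λ = 0.954141, cos λ = -0.299356.
ΔU = cos φ cos λ·ΔX + cos φ sin λ·ΔY + sin φ·ΔZ = (0.991273)(-0.299356)(-133.1) + (0.991273)(0.954141)(185.6) + (-0.131822)(-308.6) = 255.72 m.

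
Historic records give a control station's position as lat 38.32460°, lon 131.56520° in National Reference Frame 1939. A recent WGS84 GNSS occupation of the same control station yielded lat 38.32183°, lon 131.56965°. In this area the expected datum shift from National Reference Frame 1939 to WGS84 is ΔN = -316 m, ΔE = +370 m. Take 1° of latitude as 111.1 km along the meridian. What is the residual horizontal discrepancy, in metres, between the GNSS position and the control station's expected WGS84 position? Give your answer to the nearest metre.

20 m

Observed coordinate differences: Δφ = -0.00277°, Δλ = +0.00445°.
Converting to metres (1° lat = 111100 m, cos φ = 0.784510): observed ΔN = -307.7 m, observed ΔE = 387.9 m.
Subtracting the expected shift leaves a residual of -307.7 − (-316) = 8.3 m north and 387.9 − (370) = 17.9 m east.
Residual distance = √(8.3² + 17.9²) = 19.7 m.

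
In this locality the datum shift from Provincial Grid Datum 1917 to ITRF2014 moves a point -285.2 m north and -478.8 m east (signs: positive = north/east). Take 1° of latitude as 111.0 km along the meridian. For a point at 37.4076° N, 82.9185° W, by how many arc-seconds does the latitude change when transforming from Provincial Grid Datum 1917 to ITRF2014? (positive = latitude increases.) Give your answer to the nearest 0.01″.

Δφ = -9.25″

1° of latitude = 111.0 km, so Δφ = -285.2 / 111000 = -0.0025694° = -9.250″.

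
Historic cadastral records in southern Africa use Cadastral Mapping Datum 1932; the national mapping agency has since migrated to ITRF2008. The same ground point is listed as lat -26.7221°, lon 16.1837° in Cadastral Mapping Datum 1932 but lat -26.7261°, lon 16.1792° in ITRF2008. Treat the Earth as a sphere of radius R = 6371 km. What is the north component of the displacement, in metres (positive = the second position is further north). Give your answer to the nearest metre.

ΔN = -445 m

Δφ = -26.7261° − -26.7221° = -0.0040°; Δλ = 16.1792° − 16.1837° = -0.0045°.
1° along a meridian = πR/180 = 111195 m.
ΔN = Δφ × 111195 = -444.8 m; ΔE = Δλ × 111195 × cos(-26.7221°) = -0.0045 × 111195 × 0.893198 = -446.9 m.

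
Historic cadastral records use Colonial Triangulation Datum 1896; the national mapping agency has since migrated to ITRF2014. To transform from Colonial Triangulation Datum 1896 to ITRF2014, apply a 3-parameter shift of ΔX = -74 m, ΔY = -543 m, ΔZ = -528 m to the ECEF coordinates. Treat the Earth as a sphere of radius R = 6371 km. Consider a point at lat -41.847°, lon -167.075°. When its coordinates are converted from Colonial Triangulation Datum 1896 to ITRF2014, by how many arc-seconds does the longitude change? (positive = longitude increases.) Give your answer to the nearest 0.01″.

Δλ = 22.28″

sin φ = -0.667144, cos φ = 0.744929, sin λ = -0.223675, cos λ = -0.974664.
East component: ΔE = −sin λ·ΔX + cos λ·ΔY = −(-0.223675)(-74) + (-0.974664)(-543) = 512.69 m.
1° of latitude spans πR/180 = 111195 m; at latitude φ, 1° of longitude spans that × cos φ = 82832.3 m, so Δλ = 512.69 / 82832.3 × 3600 = 22.282″.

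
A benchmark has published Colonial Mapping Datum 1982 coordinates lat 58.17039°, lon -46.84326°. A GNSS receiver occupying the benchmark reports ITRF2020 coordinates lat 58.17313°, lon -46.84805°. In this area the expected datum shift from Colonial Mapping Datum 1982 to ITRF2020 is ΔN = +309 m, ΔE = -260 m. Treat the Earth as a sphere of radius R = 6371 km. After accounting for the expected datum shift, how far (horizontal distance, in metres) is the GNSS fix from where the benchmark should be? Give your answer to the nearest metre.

Observed coordinate differences: Δφ = +0.00274°, Δλ = -0.00479°.
Converting to metres (1° lat = 111195 m, cos φ = 0.527395): observed ΔN = 304.7 m, observed ΔE = -280.9 m.
Subtracting the expected shift leaves a residual of 304.7 − (309) = -4.3 m north and -280.9 − (-260) = -20.9 m east.
Residual distance = √((-4.3)² + (-20.9)²) = 21.3 m.

21 m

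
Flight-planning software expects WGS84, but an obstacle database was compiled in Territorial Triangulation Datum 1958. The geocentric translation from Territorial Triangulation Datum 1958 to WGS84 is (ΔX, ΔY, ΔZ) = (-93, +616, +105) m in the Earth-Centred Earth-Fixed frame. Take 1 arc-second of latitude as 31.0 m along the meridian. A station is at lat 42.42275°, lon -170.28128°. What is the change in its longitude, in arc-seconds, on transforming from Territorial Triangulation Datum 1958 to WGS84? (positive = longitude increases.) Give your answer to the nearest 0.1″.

Δλ = -27.2″

sin φ = 0.674596, cos φ = 0.738188, sin λ = -0.168811, cos λ = -0.985648.
East component: ΔE = −sin λ·ΔX + cos λ·ΔY = −(-0.168811)(-93) + (-0.985648)(616) = -622.86 m.
1° of latitude spans 3600 × 31.00 = 111600 m; at latitude φ, 1° of longitude spans that × cos φ = 82381.7 m, so Δλ = -622.86 / 82381.7 × 3600 = -27.218″.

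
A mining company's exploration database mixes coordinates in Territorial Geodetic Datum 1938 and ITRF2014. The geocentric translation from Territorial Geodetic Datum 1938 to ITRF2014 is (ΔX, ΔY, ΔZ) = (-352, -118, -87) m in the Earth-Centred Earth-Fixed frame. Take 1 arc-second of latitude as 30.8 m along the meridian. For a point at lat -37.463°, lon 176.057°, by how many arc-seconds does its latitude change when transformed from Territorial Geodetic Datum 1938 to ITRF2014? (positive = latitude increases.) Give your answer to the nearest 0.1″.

Δφ = 4.5″

sin φ = -0.608249, cos φ = 0.793746, sin λ = 0.068764, cos λ = -0.997633.
North component: ΔN = −sin φ cos λ·ΔX − sin φ sin λ·ΔY + cos φ·ΔZ = −(-0.608249)(-0.997633)(-352) − (-0.608249)(0.068764)(-118) + (0.793746)(-87) = 139.61 m.
1° of latitude spans 3600 × 30.80 = 110880 m, so Δφ = 139.61 / 110880 × 3600 = 4.533″.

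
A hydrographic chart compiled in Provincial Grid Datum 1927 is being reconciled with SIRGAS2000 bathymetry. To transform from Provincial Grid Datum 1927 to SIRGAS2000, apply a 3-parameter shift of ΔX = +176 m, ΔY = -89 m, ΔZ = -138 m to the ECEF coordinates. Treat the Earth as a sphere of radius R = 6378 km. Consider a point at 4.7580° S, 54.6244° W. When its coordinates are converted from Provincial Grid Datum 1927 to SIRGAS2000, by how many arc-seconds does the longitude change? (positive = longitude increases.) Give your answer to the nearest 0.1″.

sin φ = -0.082947, cos φ = 0.996554, sin λ = -0.815374, cos λ = 0.578934.
East component: ΔE = −sin λ·ΔX + cos λ·ΔY = −(-0.815374)(176) + (0.578934)(-89) = 91.98 m.
1° of latitude spans πR/180 = 111317 m; at latitude φ, 1° of longitude spans that × cos φ = 110933.5 m, so Δλ = 91.98 / 110933.5 × 3600 = 2.985″.

Δλ = 3.0″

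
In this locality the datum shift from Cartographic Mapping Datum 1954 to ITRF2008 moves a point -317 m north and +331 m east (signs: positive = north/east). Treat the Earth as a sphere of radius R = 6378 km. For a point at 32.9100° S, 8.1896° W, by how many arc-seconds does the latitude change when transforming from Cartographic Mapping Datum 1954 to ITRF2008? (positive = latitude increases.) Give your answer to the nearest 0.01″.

Δφ = -10.25″

On a sphere of radius R, 1 rad of latitude = R, so Δφ = ΔN / R = -317.0 / 6378000 = -4.9702e-05 rad = -10.252″.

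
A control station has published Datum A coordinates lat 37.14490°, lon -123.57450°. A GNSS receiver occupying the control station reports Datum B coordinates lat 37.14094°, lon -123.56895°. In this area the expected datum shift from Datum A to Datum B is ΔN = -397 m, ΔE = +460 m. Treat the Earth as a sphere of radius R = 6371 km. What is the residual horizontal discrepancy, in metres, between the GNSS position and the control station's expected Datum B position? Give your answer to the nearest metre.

Observed coordinate differences: Δφ = -0.00396°, Δλ = +0.00555°.
Converting to metres (1° lat = 111195 m, cos φ = 0.797111): observed ΔN = -440.3 m, observed ΔE = 491.9 m.
Subtracting the expected shift leaves a residual of -440.3 − (-397) = -43.3 m north and 491.9 − (460) = 31.9 m east.
Residual distance = √((-43.3)² + 31.9²) = 53.8 m.

54 m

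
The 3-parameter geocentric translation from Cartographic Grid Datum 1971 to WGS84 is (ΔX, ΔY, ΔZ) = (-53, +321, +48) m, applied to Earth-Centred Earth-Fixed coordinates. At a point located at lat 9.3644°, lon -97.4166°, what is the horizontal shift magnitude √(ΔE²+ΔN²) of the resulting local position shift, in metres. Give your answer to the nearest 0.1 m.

135.8 m

At φ = 9.3644°, λ = -97.4166°: sin φ = 0.162713, cos φ = 0.986673, sin λ = -0.991634, cos λ = -0.129083.
ΔE = −sin λ·ΔX + cos λ·ΔY = −(-0.991634)·(-53) + (-0.129083)·(321) = -93.99 m.
ΔN = −sin φ cos λ·ΔX − sin φ sin λ·ΔY + cos φ·ΔZ = −(0.162713)(-0.129083)(-53) − (0.162713)(-0.991634)(321) + (0.986673)(48) = 98.04 m.
Horizontal magnitude = √(ΔE² + ΔN²) = √((-93.99)² + 98.04²) = 135.82 m.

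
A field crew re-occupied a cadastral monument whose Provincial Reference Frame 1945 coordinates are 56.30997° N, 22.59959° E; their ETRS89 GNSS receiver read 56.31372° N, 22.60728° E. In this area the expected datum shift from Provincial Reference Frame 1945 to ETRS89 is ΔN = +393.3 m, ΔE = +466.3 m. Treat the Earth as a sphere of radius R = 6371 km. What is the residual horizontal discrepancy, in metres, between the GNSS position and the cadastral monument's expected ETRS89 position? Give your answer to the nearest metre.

25 m

Observed coordinate differences: Δφ = +0.00375°, Δλ = +0.00769°.
Converting to metres (1° lat = 111195 m, cos φ = 0.554700): observed ΔN = 417.0 m, observed ΔE = 474.3 m.
Subtracting the expected shift leaves a residual of 417.0 − (393.3) = 23.7 m north and 474.3 − (466.3) = 8.0 m east.
Residual distance = √(23.7² + 8.0²) = 25.0 m.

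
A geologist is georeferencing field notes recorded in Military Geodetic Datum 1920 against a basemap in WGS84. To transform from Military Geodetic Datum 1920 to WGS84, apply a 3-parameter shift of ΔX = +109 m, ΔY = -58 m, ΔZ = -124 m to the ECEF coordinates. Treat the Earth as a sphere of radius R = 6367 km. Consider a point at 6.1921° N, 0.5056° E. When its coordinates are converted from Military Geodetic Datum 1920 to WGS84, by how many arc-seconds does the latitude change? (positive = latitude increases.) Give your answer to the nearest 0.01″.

Δφ = -4.37″

sin φ = 0.107862, cos φ = 0.994166, sin λ = 0.008824, cos λ = 0.999961.
North component: ΔN = −sin φ cos λ·ΔX − sin φ sin λ·ΔY + cos φ·ΔZ = −(0.107862)(0.999961)(109) − (0.107862)(0.008824)(-58) + (0.994166)(-124) = -134.98 m.
1° of latitude spans πR/180 = 111125 m, so Δφ = -134.98 / 111125 × 3600 = -4.373″.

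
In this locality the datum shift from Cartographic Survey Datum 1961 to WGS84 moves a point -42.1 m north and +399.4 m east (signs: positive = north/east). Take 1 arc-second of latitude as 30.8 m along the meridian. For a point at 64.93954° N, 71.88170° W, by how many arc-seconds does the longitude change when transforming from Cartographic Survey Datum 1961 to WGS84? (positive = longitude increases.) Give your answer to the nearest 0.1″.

At latitude 64.93954°, cos φ = 0.423574.
1″ of longitude at this latitude = 30.80 × cos φ = 13.0461 m, so Δλ = 399.4 / 13.0461 = 30.615″.

Δλ = 30.6″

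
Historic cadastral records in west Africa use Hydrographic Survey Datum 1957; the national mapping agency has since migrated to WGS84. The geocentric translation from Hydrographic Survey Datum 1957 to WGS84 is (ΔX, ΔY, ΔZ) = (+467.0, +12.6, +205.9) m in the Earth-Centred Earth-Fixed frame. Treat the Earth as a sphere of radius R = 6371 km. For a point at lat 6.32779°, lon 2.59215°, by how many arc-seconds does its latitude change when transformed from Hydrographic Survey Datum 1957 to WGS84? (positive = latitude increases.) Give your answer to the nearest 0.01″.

sin φ = 0.110216, cos φ = 0.993908, sin λ = 0.045226, cos λ = 0.998977.
North component: ΔN = −sin φ cos λ·ΔX − sin φ sin λ·ΔY + cos φ·ΔZ = −(0.110216)(0.998977)(467.0) − (0.110216)(0.045226)(12.6) + (0.993908)(205.9) = 153.16 m.
1° of latitude spans πR/180 = 111195 m, so Δφ = 153.16 / 111195 × 3600 = 4.959″.

Δφ = 4.96″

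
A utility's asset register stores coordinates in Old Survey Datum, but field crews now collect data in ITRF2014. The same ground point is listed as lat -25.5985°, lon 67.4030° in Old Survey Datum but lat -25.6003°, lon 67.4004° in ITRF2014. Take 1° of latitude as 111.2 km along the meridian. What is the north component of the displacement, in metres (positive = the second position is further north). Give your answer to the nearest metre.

ΔN = -200 m

Δφ = -25.6003° − -25.5985° = -0.0018°; Δλ = 67.4004° − 67.4030° = -0.0026°.
ΔN = Δφ × 111200 = -200.2 m; ΔE = Δλ × 111200 × cos(-25.5985°) = -0.0026 × 111200 × 0.901844 = -260.7 m.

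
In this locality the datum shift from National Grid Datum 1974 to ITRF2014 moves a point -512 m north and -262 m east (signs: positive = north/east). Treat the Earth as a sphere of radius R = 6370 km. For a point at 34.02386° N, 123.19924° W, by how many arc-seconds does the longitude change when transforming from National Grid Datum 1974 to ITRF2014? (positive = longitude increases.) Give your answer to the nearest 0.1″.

Δλ = -10.2″

At latitude 34.02386°, cos φ = 0.828805.
One radian of longitude at latitude φ spans R cos φ, so Δλ = ΔE / (R cos φ) = -262.0 / (6370000 × 0.828805) = -4.9626e-05 rad = -10.236″.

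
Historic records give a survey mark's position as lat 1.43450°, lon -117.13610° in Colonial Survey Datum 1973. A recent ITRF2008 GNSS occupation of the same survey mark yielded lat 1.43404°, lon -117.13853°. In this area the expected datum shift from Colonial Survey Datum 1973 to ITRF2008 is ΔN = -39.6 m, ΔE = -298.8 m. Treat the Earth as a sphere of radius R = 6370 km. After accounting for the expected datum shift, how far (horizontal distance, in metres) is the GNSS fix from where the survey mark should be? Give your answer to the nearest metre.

31 m

Observed coordinate differences: Δφ = -0.00046°, Δλ = -0.00243°.
Converting to metres (1° lat = 111177 m, cos φ = 0.999687): observed ΔN = -51.1 m, observed ΔE = -270.1 m.
Subtracting the expected shift leaves a residual of -51.1 − (-39.6) = -11.5 m north and -270.1 − (-298.8) = 28.7 m east.
Residual distance = √((-11.5)² + 28.7²) = 31.0 m.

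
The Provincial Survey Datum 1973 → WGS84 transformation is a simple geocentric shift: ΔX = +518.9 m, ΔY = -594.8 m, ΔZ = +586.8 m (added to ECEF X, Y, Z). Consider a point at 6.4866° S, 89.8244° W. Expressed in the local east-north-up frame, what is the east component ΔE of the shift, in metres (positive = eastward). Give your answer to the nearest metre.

ΔE = 517 m

At φ = -6.4866°, λ = -89.8244°: sin φ = -0.112971, cos φ = 0.993598, sin λ = -0.999995, cos λ = 0.003065.
ΔE = −sin λ·ΔX + cos λ·ΔY = −(-0.999995)·(518.9) + (0.003065)·(-594.8) = 517.07 m.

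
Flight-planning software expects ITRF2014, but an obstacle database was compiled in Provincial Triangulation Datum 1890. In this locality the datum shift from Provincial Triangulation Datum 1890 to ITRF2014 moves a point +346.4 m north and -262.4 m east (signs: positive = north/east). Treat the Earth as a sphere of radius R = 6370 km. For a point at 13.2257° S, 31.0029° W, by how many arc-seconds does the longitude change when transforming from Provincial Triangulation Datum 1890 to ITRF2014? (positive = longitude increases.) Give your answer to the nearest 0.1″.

At latitude -13.2257°, cos φ = 0.973476.
One radian of longitude at latitude φ spans R cos φ, so Δλ = ΔE / (R cos φ) = -262.4 / (6370000 × 0.973476) = -4.2315e-05 rad = -8.728″.

Δλ = -8.7″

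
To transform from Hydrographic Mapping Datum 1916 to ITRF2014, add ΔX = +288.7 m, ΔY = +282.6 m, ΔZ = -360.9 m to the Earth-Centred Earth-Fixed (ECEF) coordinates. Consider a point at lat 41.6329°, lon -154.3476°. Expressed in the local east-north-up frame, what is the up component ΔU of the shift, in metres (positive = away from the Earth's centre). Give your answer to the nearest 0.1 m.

ΔU = -525.7 m

At φ = 41.6329°, λ = -154.3476°: sin φ = 0.664355, cos φ = 0.747417, sin λ = -0.432910, cos λ = -0.901437.
ΔU = cos φ cos λ·ΔX + cos φ sin λ·ΔY + sin φ·ΔZ = (0.747417)(-0.901437)(288.7) + (0.747417)(-0.432910)(282.6) + (0.664355)(-360.9) = -525.72 m.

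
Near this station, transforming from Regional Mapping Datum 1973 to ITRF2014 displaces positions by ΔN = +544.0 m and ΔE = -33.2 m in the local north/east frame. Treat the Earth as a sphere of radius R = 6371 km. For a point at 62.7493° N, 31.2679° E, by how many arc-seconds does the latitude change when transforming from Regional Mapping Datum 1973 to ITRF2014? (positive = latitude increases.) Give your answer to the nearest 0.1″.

On a sphere of radius R, 1 rad of latitude = R, so Δφ = ΔN / R = 544.0 / 6371000 = 8.5387e-05 rad = 17.612″.

Δφ = 17.6″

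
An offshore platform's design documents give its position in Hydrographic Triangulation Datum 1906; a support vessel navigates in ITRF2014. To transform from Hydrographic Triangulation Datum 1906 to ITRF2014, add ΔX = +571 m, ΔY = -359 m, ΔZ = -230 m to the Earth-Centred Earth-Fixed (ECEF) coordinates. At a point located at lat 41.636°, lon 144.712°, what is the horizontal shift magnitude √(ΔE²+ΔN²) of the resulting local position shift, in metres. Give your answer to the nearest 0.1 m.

At φ = 41.636°, λ = 144.712°: sin φ = 0.664396, cos φ = 0.747381, sin λ = 0.577687, cos λ = -0.816259.
ΔE = −sin λ·ΔX + cos λ·ΔY = −(0.577687)·(571) + (-0.816259)·(-359) = -36.82 m.
ΔN = −sin φ cos λ·ΔX − sin φ sin λ·ΔY + cos φ·ΔZ = −(0.664396)(-0.816259)(571) − (0.664396)(0.577687)(-359) + (0.747381)(-230) = 275.56 m.
Horizontal magnitude = √(ΔE² + ΔN²) = √((-36.82)² + 275.56²) = 278.00 m.

278.0 m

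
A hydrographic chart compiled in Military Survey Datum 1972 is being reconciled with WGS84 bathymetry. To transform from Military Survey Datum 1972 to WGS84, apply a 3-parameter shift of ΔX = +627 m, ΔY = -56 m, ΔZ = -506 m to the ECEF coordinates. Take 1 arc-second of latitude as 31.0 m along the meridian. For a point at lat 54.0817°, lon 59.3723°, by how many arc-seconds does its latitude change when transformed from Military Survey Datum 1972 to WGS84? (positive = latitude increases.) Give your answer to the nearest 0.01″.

sin φ = 0.809854, cos φ = 0.586631, sin λ = 0.860496, cos λ = 0.509457.
North component: ΔN = −sin φ cos λ·ΔX − sin φ sin λ·ΔY + cos φ·ΔZ = −(0.809854)(0.509457)(627) − (0.809854)(0.860496)(-56) + (0.586631)(-506) = -516.50 m.
1° of latitude spans 3600 × 31.00 = 111600 m, so Δφ = -516.50 / 111600 × 3600 = -16.661″.

Δφ = -16.66″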